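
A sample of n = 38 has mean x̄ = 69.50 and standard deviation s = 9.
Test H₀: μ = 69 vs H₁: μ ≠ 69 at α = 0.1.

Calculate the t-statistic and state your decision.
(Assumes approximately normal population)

Answer: t = 0.3425, fail to reject H₀

Derivation:
df = n - 1 = 37
SE = s/√n = 9/√38 = 1.4600
t = (x̄ - μ₀)/SE = (69.50 - 69)/1.4600 = 0.3425
Critical value: t_{0.05,37} = ±1.687
p-value ≈ 0.7339
Decision: fail to reject H₀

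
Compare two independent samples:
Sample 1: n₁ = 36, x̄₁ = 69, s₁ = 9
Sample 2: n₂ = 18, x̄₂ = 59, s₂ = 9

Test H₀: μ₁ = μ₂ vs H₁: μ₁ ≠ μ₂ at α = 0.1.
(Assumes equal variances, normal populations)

Answer: t = 3.8490, reject H₀

Derivation:
Pooled variance: s²_p = [35×9² + 17×9²]/(52) = 81.0000
s_p = 9.0000
SE = s_p×√(1/n₁ + 1/n₂) = 9.0000×√(1/36 + 1/18) = 2.5981
t = (x̄₁ - x̄₂)/SE = (69 - 59)/2.5981 = 3.8490
df = 52, t-critical = ±1.675
Decision: reject H₀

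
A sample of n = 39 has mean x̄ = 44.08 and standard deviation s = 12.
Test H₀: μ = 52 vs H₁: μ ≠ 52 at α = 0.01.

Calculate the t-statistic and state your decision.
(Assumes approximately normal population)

df = n - 1 = 38
SE = s/√n = 12/√39 = 1.9215
t = (x̄ - μ₀)/SE = (44.08 - 52)/1.9215 = -4.1218
Critical value: t_{0.005,38} = ±2.712
p-value ≈ 0.0002
Decision: reject H₀

Answer: t = -4.1218, reject H₀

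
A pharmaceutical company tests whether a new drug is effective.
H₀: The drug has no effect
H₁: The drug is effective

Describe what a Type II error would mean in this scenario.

A Type I error (probability α) occurs when we reject a true H₀.
A Type II error (probability β) occurs when we fail to reject a false H₀.

Answer: Failing to detect the drug's effect when it actually works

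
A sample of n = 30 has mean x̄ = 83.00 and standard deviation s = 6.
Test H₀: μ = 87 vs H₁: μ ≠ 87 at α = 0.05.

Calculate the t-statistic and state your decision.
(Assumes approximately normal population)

df = n - 1 = 29
SE = s/√n = 6/√30 = 1.0954
t = (x̄ - μ₀)/SE = (83.00 - 87)/1.0954 = -3.6516
Critical value: t_{0.025,29} = ±2.045
p-value ≈ 0.0010
Decision: reject H₀

Answer: t = -3.6516, reject H₀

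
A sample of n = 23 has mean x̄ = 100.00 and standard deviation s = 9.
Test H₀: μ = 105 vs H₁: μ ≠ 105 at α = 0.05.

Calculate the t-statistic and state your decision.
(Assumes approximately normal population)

df = n - 1 = 22
SE = s/√n = 9/√23 = 1.8766
t = (x̄ - μ₀)/SE = (100.00 - 105)/1.8766 = -2.6644
Critical value: t_{0.025,22} = ±2.074
p-value ≈ 0.0142
Decision: reject H₀

Answer: t = -2.6644, reject H₀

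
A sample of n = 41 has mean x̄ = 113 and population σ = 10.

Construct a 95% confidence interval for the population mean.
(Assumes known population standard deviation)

Confidence level: 95%, α = 0.05
z_0.025 = 1.960
SE = σ/√n = 10/√41 = 1.5617
Margin of error = 1.960 × 1.5617 = 3.0609
CI: x̄ ± margin = 113 ± 3.0609
CI: (109.9391, 116.0609)

Answer: (109.9391, 116.0609)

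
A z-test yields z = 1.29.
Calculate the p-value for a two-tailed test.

Answer: p-value ≈ 0.1971

Derivation:
For z = 1.29:
p = 2×P(Z > |1.29|) = 2×(1 - Φ(1.29)) = 0.1971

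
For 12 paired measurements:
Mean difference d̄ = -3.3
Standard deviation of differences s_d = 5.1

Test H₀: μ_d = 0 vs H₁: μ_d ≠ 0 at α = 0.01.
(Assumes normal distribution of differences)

df = n - 1 = 11
SE = s_d/√n = 5.1/√12 = 1.4722
t = d̄/SE = -3.3/1.4722 = -2.2415
Critical value: t_{0.005,11} = ±3.106
p-value ≈ 0.0466
Decision: fail to reject H₀

Answer: t = -2.2415, fail to reject H₀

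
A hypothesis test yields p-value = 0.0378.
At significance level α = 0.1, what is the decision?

Answer: reject H₀

Derivation:
Compare p-value to α:
0.0378 < 0.1
Decision: reject H₀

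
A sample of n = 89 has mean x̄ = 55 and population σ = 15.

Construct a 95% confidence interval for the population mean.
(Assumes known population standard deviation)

Answer: (51.8836, 58.1164)

Derivation:
Confidence level: 95%, α = 0.05
z_0.025 = 1.960
SE = σ/√n = 15/√89 = 1.5900
Margin of error = 1.960 × 1.5900 = 3.1164
CI: x̄ ± margin = 55 ± 3.1164
CI: (51.8836, 58.1164)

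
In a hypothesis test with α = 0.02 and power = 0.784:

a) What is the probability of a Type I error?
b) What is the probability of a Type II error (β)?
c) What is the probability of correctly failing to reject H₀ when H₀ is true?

a) Type I error probability = α = 0.02
b) Power = P(reject H₀ | H₁ true) = 1 - β = 0.784, so Type II error probability = β = 1 - Power = 0.216
c) P(fail to reject H₀ | H₀ true) = 1 - α = 0.98

Answer: a) 0.02, b) 0.216, c) 0.98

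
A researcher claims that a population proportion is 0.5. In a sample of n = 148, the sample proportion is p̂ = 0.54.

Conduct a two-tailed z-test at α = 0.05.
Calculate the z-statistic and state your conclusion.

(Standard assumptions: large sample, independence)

Answer: z = 0.9732, fail to reject H₀

Derivation:
H₀: p = 0.5, H₁: p ≠ 0.5
Standard error: SE = √(p₀(1-p₀)/n) = √(0.5×0.5/148) = 0.041100
z-statistic: z = (p̂ - p₀)/SE = (0.54 - 0.5)/0.041100 = 0.9732
Critical value: z_0.025 = ±1.960
p-value = 0.3305
Decision: fail to reject H₀ at α = 0.05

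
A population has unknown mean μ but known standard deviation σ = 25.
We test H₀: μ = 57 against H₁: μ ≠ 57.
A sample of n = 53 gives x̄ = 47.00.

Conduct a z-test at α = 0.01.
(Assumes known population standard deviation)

Standard error: SE = σ/√n = 25/√53 = 3.4340
z-statistic: z = (x̄ - μ₀)/SE = (47.00 - 57)/3.4340 = -2.9121
Critical value: ±2.576
p-value = 0.0036
Decision: reject H₀

Answer: z = -2.9121, reject H₀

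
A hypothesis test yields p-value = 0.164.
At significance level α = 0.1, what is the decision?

Compare p-value to α:
0.164 ≥ 0.1
Decision: fail to reject H₀

Answer: fail to reject H₀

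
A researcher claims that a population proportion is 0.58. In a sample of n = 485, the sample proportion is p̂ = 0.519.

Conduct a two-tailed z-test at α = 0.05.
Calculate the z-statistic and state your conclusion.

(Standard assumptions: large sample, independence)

Answer: z = -2.7219, reject H₀

Derivation:
H₀: p = 0.58, H₁: p ≠ 0.58
Standard error: SE = √(p₀(1-p₀)/n) = √(0.58×0.42/485) = 0.022411
z-statistic: z = (p̂ - p₀)/SE = (0.519 - 0.58)/0.022411 = -2.7219
Critical value: z_0.025 = ±1.960
p-value = 0.0065
Decision: reject H₀ at α = 0.05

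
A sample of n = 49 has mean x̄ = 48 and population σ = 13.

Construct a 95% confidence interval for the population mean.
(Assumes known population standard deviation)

Confidence level: 95%, α = 0.05
z_0.025 = 1.960
SE = σ/√n = 13/√49 = 1.8571
Margin of error = 1.960 × 1.8571 = 3.6399
CI: x̄ ± margin = 48 ± 3.6399
CI: (44.3601, 51.6399)

Answer: (44.3601, 51.6399)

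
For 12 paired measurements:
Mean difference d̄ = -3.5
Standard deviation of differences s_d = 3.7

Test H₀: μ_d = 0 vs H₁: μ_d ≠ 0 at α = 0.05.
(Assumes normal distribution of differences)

df = n - 1 = 11
SE = s_d/√n = 3.7/√12 = 1.0681
t = d̄/SE = -3.5/1.0681 = -3.2768
Critical value: t_{0.025,11} = ±2.201
p-value ≈ 0.0074
Decision: reject H₀

Answer: t = -3.2768, reject H₀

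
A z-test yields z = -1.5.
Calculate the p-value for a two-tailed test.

Answer: p-value ≈ 0.1336

Derivation:
For z = -1.5:
p = 2×P(Z > |-1.5|) = 2×(1 - Φ(1.5)) = 0.1336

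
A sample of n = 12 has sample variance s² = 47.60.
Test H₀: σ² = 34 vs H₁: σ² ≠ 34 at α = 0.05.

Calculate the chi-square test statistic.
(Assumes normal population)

Answer: χ² = 15.4000, fail to reject H₀

Derivation:
df = n - 1 = 11
χ² = (n-1)s²/σ₀² = 11×47.60/34 = 15.4000
Critical values: χ²_{0.975,11} = 3.816, χ²_{0.025,11} = 21.920
Rejection region: χ² < 3.816 or χ² > 21.920
Decision: fail to reject H₀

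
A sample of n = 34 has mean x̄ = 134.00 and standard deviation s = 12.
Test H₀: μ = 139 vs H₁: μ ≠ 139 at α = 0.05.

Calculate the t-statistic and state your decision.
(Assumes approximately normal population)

df = n - 1 = 33
SE = s/√n = 12/√34 = 2.0580
t = (x̄ - μ₀)/SE = (134.00 - 139)/2.0580 = -2.4295
Critical value: t_{0.025,33} = ±2.035
p-value ≈ 0.0207
Decision: reject H₀

Answer: t = -2.4295, reject H₀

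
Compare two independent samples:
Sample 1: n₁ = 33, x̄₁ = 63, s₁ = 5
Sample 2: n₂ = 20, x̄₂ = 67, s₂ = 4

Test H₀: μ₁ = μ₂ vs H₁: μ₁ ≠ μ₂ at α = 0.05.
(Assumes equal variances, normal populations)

Answer: t = -3.0340, reject H₀

Derivation:
Pooled variance: s²_p = [32×5² + 19×4²]/(51) = 21.6471
s_p = 4.6526
SE = s_p×√(1/n₁ + 1/n₂) = 4.6526×√(1/33 + 1/20) = 1.3184
t = (x̄₁ - x̄₂)/SE = (63 - 67)/1.3184 = -3.0340
df = 51, t-critical = ±2.008
Decision: reject H₀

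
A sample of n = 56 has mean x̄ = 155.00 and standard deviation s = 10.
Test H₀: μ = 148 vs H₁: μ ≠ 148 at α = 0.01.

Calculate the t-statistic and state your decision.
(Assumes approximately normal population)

Answer: t = 5.2383, reject H₀

Derivation:
df = n - 1 = 55
SE = s/√n = 10/√56 = 1.3363
t = (x̄ - μ₀)/SE = (155.00 - 148)/1.3363 = 5.2383
Critical value: t_{0.005,55} = ±2.668
p-value < 0.0001
Decision: reject H₀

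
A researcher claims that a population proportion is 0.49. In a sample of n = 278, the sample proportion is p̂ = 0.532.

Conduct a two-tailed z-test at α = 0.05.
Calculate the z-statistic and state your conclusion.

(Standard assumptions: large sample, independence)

H₀: p = 0.49, H₁: p ≠ 0.49
Standard error: SE = √(p₀(1-p₀)/n) = √(0.49×0.51/278) = 0.029982
z-statistic: z = (p̂ - p₀)/SE = (0.532 - 0.49)/0.029982 = 1.4008
Critical value: z_0.025 = ±1.960
p-value = 0.1613
Decision: fail to reject H₀ at α = 0.05

Answer: z = 1.4008, fail to reject H₀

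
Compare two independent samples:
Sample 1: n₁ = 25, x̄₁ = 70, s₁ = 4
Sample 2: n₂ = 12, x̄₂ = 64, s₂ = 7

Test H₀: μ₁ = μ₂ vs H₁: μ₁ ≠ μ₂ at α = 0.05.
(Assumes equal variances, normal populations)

Answer: t = 3.3269, reject H₀

Derivation:
Pooled variance: s²_p = [24×4² + 11×7²]/(35) = 26.3714
s_p = 5.1353
SE = s_p×√(1/n₁ + 1/n₂) = 5.1353×√(1/25 + 1/12) = 1.8035
t = (x̄₁ - x̄₂)/SE = (70 - 64)/1.8035 = 3.3269
df = 35, t-critical = ±2.030
Decision: reject H₀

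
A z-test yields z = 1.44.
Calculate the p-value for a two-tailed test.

Answer: p-value ≈ 0.1499

Derivation:
For z = 1.44:
p = 2×P(Z > |1.44|) = 2×(1 - Φ(1.44)) = 0.1499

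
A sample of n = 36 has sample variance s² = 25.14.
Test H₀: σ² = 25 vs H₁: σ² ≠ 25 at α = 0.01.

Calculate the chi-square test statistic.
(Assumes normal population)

df = n - 1 = 35
χ² = (n-1)s²/σ₀² = 35×25.14/25 = 35.1960
Critical values: χ²_{0.995,35} = 17.192, χ²_{0.005,35} = 60.275
Rejection region: χ² < 17.192 or χ² > 60.275
Decision: fail to reject H₀

Answer: χ² = 35.1960, fail to reject H₀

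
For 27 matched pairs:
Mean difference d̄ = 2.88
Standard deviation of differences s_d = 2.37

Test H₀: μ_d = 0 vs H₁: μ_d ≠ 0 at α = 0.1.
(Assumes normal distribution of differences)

Answer: t = 6.3144, reject H₀

Derivation:
df = n - 1 = 26
SE = s_d/√n = 2.37/√27 = 0.4561
t = d̄/SE = 2.88/0.4561 = 6.3144
Critical value: t_{0.05,26} = ±1.706
p-value < 0.0001
Decision: reject H₀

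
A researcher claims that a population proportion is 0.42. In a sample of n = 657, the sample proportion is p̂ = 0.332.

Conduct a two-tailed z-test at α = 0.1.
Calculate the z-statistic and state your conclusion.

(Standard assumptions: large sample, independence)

H₀: p = 0.42, H₁: p ≠ 0.42
Standard error: SE = √(p₀(1-p₀)/n) = √(0.42×0.58/657) = 0.019256
z-statistic: z = (p̂ - p₀)/SE = (0.332 - 0.42)/0.019256 = -4.5700
Critical value: z_0.05 = ±1.645
p-value < 0.0001
Decision: reject H₀ at α = 0.1

Answer: z = -4.5700, reject H₀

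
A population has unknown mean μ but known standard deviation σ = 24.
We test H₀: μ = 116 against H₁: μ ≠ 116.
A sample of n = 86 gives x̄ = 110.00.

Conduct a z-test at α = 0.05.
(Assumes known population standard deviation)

Standard error: SE = σ/√n = 24/√86 = 2.5880
z-statistic: z = (x̄ - μ₀)/SE = (110.00 - 116)/2.5880 = -2.3184
Critical value: ±1.960
p-value = 0.0204
Decision: reject H₀

Answer: z = -2.3184, reject H₀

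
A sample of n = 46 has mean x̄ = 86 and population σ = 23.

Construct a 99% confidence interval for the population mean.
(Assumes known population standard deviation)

Confidence level: 99%, α = 0.01
z_0.005 = 2.576
SE = σ/√n = 23/√46 = 3.3912
Margin of error = 2.576 × 3.3912 = 8.7357
CI: x̄ ± margin = 86 ± 8.7357
CI: (77.2643, 94.7357)

Answer: (77.2643, 94.7357)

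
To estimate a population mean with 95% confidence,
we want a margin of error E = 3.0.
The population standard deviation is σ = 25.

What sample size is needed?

Answer: n = 267

Derivation:
z_0.025 = 1.960
n = (z×σ/E)² = (1.960×25/3.0)²
n = 266.7778
Round up: n = 267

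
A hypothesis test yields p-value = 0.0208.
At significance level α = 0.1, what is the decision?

Answer: reject H₀

Derivation:
Compare p-value to α:
0.0208 < 0.1
Decision: reject H₀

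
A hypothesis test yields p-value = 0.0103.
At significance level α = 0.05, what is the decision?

Compare p-value to α:
0.0103 < 0.05
Decision: reject H₀

Answer: reject H₀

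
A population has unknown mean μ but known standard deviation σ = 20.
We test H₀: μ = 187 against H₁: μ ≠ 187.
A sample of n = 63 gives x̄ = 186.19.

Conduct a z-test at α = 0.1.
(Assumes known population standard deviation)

Standard error: SE = σ/√n = 20/√63 = 2.5198
z-statistic: z = (x̄ - μ₀)/SE = (186.19 - 187)/2.5198 = -0.3215
Critical value: ±1.645
p-value = 0.7478
Decision: fail to reject H₀

Answer: z = -0.3215, fail to reject H₀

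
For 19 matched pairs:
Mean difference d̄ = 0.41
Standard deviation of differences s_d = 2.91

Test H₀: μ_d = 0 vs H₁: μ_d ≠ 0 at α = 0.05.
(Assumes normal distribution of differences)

Answer: t = 0.6141, fail to reject H₀

Derivation:
df = n - 1 = 18
SE = s_d/√n = 2.91/√19 = 0.6676
t = d̄/SE = 0.41/0.6676 = 0.6141
Critical value: t_{0.025,18} = ±2.101
p-value ≈ 0.5468
Decision: fail to reject H₀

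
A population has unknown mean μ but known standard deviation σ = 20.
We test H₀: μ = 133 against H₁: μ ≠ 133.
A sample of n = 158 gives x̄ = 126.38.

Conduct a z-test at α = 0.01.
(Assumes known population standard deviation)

Answer: z = -4.1606, reject H₀

Derivation:
Standard error: SE = σ/√n = 20/√158 = 1.5911
z-statistic: z = (x̄ - μ₀)/SE = (126.38 - 133)/1.5911 = -4.1606
Critical value: ±2.576
p-value < 0.0001
Decision: reject H₀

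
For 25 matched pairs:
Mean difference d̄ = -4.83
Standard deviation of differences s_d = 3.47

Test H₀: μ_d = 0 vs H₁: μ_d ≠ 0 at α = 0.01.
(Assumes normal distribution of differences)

df = n - 1 = 24
SE = s_d/√n = 3.47/√25 = 0.6940
t = d̄/SE = -4.83/0.6940 = -6.9597
Critical value: t_{0.005,24} = ±2.797
p-value < 0.0001
Decision: reject H₀

Answer: t = -6.9597, reject H₀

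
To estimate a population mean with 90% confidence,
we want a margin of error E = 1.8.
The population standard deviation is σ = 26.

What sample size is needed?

Answer: n = 565

Derivation:
z_0.05 = 1.645
n = (z×σ/E)² = (1.645×26/1.8)²
n = 564.5904
Round up: n = 565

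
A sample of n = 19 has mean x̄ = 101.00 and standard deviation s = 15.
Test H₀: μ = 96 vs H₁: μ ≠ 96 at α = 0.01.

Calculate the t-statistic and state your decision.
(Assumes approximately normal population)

df = n - 1 = 18
SE = s/√n = 15/√19 = 3.4412
t = (x̄ - μ₀)/SE = (101.00 - 96)/3.4412 = 1.4530
Critical value: t_{0.005,18} = ±2.878
p-value ≈ 0.1634
Decision: fail to reject H₀

Answer: t = 1.4530, fail to reject H₀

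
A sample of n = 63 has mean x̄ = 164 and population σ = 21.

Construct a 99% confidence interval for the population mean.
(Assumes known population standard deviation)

Answer: (157.1844, 170.8156)

Derivation:
Confidence level: 99%, α = 0.01
z_0.005 = 2.576
SE = σ/√n = 21/√63 = 2.6458
Margin of error = 2.576 × 2.6458 = 6.8156
CI: x̄ ± margin = 164 ± 6.8156
CI: (157.1844, 170.8156)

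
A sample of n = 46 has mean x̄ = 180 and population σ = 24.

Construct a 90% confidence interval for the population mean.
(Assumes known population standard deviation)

Confidence level: 90%, α = 0.1
z_0.05 = 1.645
SE = σ/√n = 24/√46 = 3.5386
Margin of error = 1.645 × 3.5386 = 5.8210
CI: x̄ ± margin = 180 ± 5.8210
CI: (174.1790, 185.8210)

Answer: (174.1790, 185.8210)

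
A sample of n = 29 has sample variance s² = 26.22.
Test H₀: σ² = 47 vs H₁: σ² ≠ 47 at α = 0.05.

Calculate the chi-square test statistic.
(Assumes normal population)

Answer: χ² = 15.6204, fail to reject H₀

Derivation:
df = n - 1 = 28
χ² = (n-1)s²/σ₀² = 28×26.22/47 = 15.6204
Critical values: χ²_{0.975,28} = 15.308, χ²_{0.025,28} = 44.461
Rejection region: χ² < 15.308 or χ² > 44.461
Decision: fail to reject H₀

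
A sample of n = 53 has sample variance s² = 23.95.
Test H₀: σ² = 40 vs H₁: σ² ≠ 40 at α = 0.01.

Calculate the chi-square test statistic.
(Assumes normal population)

df = n - 1 = 52
χ² = (n-1)s²/σ₀² = 52×23.95/40 = 31.1350
Critical values: χ²_{0.995,52} = 29.481, χ²_{0.005,52} = 82.001
Rejection region: χ² < 29.481 or χ² > 82.001
Decision: fail to reject H₀

Answer: χ² = 31.1350, fail to reject H₀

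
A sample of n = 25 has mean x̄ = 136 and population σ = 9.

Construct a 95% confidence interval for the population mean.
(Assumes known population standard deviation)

Answer: (132.4720, 139.5280)

Derivation:
Confidence level: 95%, α = 0.05
z_0.025 = 1.960
SE = σ/√n = 9/√25 = 1.8000
Margin of error = 1.960 × 1.8000 = 3.5280
CI: x̄ ± margin = 136 ± 3.5280
CI: (132.4720, 139.5280)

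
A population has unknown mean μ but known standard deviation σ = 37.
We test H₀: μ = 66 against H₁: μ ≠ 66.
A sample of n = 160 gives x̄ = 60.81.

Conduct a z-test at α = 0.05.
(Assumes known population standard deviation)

Standard error: SE = σ/√n = 37/√160 = 2.9251
z-statistic: z = (x̄ - μ₀)/SE = (60.81 - 66)/2.9251 = -1.7743
Critical value: ±1.960
p-value = 0.0760
Decision: fail to reject H₀

Answer: z = -1.7743, fail to reject H₀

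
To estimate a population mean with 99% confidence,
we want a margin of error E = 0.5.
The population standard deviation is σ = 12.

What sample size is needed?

Answer: n = 3823

Derivation:
z_0.005 = 2.576
n = (z×σ/E)² = (2.576×12/0.5)²
n = 3822.2070
Round up: n = 3823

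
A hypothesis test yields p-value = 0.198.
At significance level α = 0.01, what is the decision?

Answer: fail to reject H₀

Derivation:
Compare p-value to α:
0.198 ≥ 0.01
Decision: fail to reject H₀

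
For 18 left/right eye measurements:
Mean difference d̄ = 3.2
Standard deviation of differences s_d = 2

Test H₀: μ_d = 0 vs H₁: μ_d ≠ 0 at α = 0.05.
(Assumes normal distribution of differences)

Answer: t = 6.7883, reject H₀

Derivation:
df = n - 1 = 17
SE = s_d/√n = 2/√18 = 0.4714
t = d̄/SE = 3.2/0.4714 = 6.7883
Critical value: t_{0.025,17} = ±2.110
p-value < 0.0001
Decision: reject H₀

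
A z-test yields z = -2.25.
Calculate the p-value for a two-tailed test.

For z = -2.25:
p = 2×P(Z > |-2.25|) = 2×(1 - Φ(2.25)) = 0.0244

Answer: p-value ≈ 0.0244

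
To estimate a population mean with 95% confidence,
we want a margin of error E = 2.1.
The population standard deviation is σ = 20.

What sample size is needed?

z_0.025 = 1.960
n = (z×σ/E)² = (1.960×20/2.1)²
n = 348.4444
Round up: n = 349

Answer: n = 349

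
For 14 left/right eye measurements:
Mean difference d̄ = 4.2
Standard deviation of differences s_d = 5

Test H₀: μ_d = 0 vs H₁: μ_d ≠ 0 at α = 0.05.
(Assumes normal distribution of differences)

df = n - 1 = 13
SE = s_d/√n = 5/√14 = 1.3363
t = d̄/SE = 4.2/1.3363 = 3.1430
Critical value: t_{0.025,13} = ±2.160
p-value ≈ 0.0078
Decision: reject H₀

Answer: t = 3.1430, reject H₀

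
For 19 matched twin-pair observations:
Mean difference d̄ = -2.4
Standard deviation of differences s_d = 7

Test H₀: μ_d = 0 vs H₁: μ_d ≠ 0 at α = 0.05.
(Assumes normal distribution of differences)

df = n - 1 = 18
SE = s_d/√n = 7/√19 = 1.6059
t = d̄/SE = -2.4/1.6059 = -1.4945
Critical value: t_{0.025,18} = ±2.101
p-value ≈ 0.1524
Decision: fail to reject H₀

Answer: t = -1.4945, fail to reject H₀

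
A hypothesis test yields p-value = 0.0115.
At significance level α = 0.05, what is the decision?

Answer: reject H₀

Derivation:
Compare p-value to α:
0.0115 < 0.05
Decision: reject H₀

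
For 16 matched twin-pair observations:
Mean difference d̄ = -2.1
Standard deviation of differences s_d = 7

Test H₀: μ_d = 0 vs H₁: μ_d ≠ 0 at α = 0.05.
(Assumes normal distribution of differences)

df = n - 1 = 15
SE = s_d/√n = 7/√16 = 1.7500
t = d̄/SE = -2.1/1.7500 = -1.2000
Critical value: t_{0.025,15} = ±2.131
p-value ≈ 0.2487
Decision: fail to reject H₀

Answer: t = -1.2000, fail to reject H₀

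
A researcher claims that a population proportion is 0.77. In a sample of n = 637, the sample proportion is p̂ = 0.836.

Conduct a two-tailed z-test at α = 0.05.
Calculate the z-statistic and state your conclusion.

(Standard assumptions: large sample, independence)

H₀: p = 0.77, H₁: p ≠ 0.77
Standard error: SE = √(p₀(1-p₀)/n) = √(0.77×0.23/637) = 0.016674
z-statistic: z = (p̂ - p₀)/SE = (0.836 - 0.77)/0.016674 = 3.9583
Critical value: z_0.025 = ±1.960
p-value = 0.0001
Decision: reject H₀ at α = 0.05

Answer: z = 3.9583, reject H₀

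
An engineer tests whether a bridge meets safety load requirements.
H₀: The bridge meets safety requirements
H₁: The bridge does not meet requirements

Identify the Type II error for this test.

A Type I error (probability α) occurs when we reject a true H₀.
A Type II error (probability β) occurs when we fail to reject a false H₀.

Answer: Declaring an unsafe bridge to be safe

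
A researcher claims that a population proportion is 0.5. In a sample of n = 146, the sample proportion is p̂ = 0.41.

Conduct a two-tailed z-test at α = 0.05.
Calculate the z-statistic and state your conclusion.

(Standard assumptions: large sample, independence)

Answer: z = -2.1750, reject H₀

Derivation:
H₀: p = 0.5, H₁: p ≠ 0.5
Standard error: SE = √(p₀(1-p₀)/n) = √(0.5×0.5/146) = 0.041380
z-statistic: z = (p̂ - p₀)/SE = (0.41 - 0.5)/0.041380 = -2.1750
Critical value: z_0.025 = ±1.960
p-value = 0.0296
Decision: reject H₀ at α = 0.05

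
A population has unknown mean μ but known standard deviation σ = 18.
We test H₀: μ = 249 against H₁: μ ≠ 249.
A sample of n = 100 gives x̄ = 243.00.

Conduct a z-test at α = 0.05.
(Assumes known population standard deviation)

Standard error: SE = σ/√n = 18/√100 = 1.8000
z-statistic: z = (x̄ - μ₀)/SE = (243.00 - 249)/1.8000 = -3.3333
Critical value: ±1.960
p-value = 0.0009
Decision: reject H₀

Answer: z = -3.3333, reject H₀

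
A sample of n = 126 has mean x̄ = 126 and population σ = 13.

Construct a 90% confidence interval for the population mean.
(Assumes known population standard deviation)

Confidence level: 90%, α = 0.1
z_0.05 = 1.645
SE = σ/√n = 13/√126 = 1.1581
Margin of error = 1.645 × 1.1581 = 1.9051
CI: x̄ ± margin = 126 ± 1.9051
CI: (124.0949, 127.9051)

Answer: (124.0949, 127.9051)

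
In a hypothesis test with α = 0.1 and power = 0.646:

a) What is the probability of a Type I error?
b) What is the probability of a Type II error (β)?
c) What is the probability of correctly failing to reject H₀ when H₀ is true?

Answer: a) 0.1, b) 0.354, c) 0.9

Derivation:
a) Type I error probability = α = 0.1
b) Power = P(reject H₀ | H₁ true) = 1 - β = 0.646, so Type II error probability = β = 1 - Power = 0.354
c) P(fail to reject H₀ | H₀ true) = 1 - α = 0.9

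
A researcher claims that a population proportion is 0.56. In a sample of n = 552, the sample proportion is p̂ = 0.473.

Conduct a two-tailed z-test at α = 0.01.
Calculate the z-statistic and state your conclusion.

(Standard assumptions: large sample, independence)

Answer: z = -4.1178, reject H₀

Derivation:
H₀: p = 0.56, H₁: p ≠ 0.56
Standard error: SE = √(p₀(1-p₀)/n) = √(0.56×0.44/552) = 0.021128
z-statistic: z = (p̂ - p₀)/SE = (0.473 - 0.56)/0.021128 = -4.1178
Critical value: z_0.005 = ±2.576
p-value < 0.0001
Decision: reject H₀ at α = 0.01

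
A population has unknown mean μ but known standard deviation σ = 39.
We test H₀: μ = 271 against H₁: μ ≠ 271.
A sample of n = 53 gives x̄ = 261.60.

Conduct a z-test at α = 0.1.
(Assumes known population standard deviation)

Answer: z = -1.7547, reject H₀

Derivation:
Standard error: SE = σ/√n = 39/√53 = 5.3571
z-statistic: z = (x̄ - μ₀)/SE = (261.60 - 271)/5.3571 = -1.7547
Critical value: ±1.645
p-value = 0.0793
Decision: reject H₀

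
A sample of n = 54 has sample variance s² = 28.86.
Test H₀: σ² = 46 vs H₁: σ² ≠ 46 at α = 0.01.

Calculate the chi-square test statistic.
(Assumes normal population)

Answer: χ² = 33.2517, fail to reject H₀

Derivation:
df = n - 1 = 53
χ² = (n-1)s²/σ₀² = 53×28.86/46 = 33.2517
Critical values: χ²_{0.995,53} = 30.230, χ²_{0.005,53} = 83.253
Rejection region: χ² < 30.230 or χ² > 83.253
Decision: fail to reject H₀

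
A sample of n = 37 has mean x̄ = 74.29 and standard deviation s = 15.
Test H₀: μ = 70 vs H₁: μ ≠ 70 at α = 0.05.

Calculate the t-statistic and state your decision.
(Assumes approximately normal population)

df = n - 1 = 36
SE = s/√n = 15/√37 = 2.4660
t = (x̄ - μ₀)/SE = (74.29 - 70)/2.4660 = 1.7397
Critical value: t_{0.025,36} = ±2.028
p-value ≈ 0.0905
Decision: fail to reject H₀

Answer: t = 1.7397, fail to reject H₀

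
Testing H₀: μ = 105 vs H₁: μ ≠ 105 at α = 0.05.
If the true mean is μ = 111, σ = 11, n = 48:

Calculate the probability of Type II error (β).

Answer: β ≈ 0.0345

Derivation:
SE = σ/√n = 11/√48 = 1.5877
Critical values: μ₀ ± z_0.025×SE = 105 ± 1.960×1.5877
Acceptance region: (101.8881, 108.1119)
Under H₁ (μ = 111): z_high = (108.1119 - 111)/1.5877 = -1.8190, z_low = (101.8881 - 111)/1.5877 = -5.7391
β = P(not reject | H₁) = Φ(-1.8190) - Φ(-5.7391) ≈ 0.0345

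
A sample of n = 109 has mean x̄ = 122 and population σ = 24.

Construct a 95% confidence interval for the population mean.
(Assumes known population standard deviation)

Confidence level: 95%, α = 0.05
z_0.025 = 1.960
SE = σ/√n = 24/√109 = 2.2988
Margin of error = 1.960 × 2.2988 = 4.5056
CI: x̄ ± margin = 122 ± 4.5056
CI: (117.4944, 126.5056)

Answer: (117.4944, 126.5056)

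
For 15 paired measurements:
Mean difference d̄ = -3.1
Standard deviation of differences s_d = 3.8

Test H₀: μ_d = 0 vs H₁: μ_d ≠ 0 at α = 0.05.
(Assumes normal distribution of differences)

Answer: t = -3.1594, reject H₀

Derivation:
df = n - 1 = 14
SE = s_d/√n = 3.8/√15 = 0.9812
t = d̄/SE = -3.1/0.9812 = -3.1594
Critical value: t_{0.025,14} = ±2.145
p-value ≈ 0.0070
Decision: reject H₀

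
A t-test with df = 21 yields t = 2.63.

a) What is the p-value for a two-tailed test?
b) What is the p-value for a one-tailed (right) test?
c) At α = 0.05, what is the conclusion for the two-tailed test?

Using t-distribution with df = 21:
a) Two-tailed: p = 2×P(T > 2.63) = 0.0157
b) One-tailed: p = P(T > 2.63) = 0.0078
c) 0.0157 < 0.05, reject H₀

Answer: a) 0.0157, b) 0.0078, c) reject H₀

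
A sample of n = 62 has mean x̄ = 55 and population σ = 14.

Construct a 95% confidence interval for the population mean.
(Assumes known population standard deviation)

Confidence level: 95%, α = 0.05
z_0.025 = 1.960
SE = σ/√n = 14/√62 = 1.7780
Margin of error = 1.960 × 1.7780 = 3.4849
CI: x̄ ± margin = 55 ± 3.4849
CI: (51.5151, 58.4849)

Answer: (51.5151, 58.4849)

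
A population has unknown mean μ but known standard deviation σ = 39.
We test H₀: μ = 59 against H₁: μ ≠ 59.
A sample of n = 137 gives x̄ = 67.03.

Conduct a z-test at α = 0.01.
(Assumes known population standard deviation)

Standard error: SE = σ/√n = 39/√137 = 3.3320
z-statistic: z = (x̄ - μ₀)/SE = (67.03 - 59)/3.3320 = 2.4100
Critical value: ±2.576
p-value = 0.0160
Decision: fail to reject H₀

Answer: z = 2.4100, fail to reject H₀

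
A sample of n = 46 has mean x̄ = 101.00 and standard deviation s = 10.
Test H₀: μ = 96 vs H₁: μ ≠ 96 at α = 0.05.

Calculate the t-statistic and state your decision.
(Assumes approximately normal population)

df = n - 1 = 45
SE = s/√n = 10/√46 = 1.4744
t = (x̄ - μ₀)/SE = (101.00 - 96)/1.4744 = 3.3912
Critical value: t_{0.025,45} = ±2.014
p-value ≈ 0.0015
Decision: reject H₀

Answer: t = 3.3912, reject H₀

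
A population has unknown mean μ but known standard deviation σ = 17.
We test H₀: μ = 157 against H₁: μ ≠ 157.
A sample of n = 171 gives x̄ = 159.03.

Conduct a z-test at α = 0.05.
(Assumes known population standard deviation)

Answer: z = 1.5615, fail to reject H₀

Derivation:
Standard error: SE = σ/√n = 17/√171 = 1.3000
z-statistic: z = (x̄ - μ₀)/SE = (159.03 - 157)/1.3000 = 1.5615
Critical value: ±1.960
p-value = 0.1184
Decision: fail to reject H₀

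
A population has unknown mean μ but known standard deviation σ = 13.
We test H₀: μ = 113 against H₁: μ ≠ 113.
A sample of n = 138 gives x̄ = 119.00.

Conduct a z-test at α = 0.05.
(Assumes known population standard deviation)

Standard error: SE = σ/√n = 13/√138 = 1.1066
z-statistic: z = (x̄ - μ₀)/SE = (119.00 - 113)/1.1066 = 5.4220
Critical value: ±1.960
p-value < 0.0001
Decision: reject H₀

Answer: z = 5.4220, reject H₀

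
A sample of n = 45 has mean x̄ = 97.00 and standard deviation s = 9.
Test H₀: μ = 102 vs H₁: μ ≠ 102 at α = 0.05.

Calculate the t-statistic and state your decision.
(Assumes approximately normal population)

df = n - 1 = 44
SE = s/√n = 9/√45 = 1.3416
t = (x̄ - μ₀)/SE = (97.00 - 102)/1.3416 = -3.7269
Critical value: t_{0.025,44} = ±2.015
p-value ≈ 0.0005
Decision: reject H₀

Answer: t = -3.7269, reject H₀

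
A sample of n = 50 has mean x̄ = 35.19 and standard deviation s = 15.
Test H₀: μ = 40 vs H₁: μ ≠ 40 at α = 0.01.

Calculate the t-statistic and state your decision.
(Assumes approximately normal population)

df = n - 1 = 49
SE = s/√n = 15/√50 = 2.1213
t = (x̄ - μ₀)/SE = (35.19 - 40)/2.1213 = -2.2675
Critical value: t_{0.005,49} = ±2.680
p-value ≈ 0.0278
Decision: fail to reject H₀

Answer: t = -2.2675, fail to reject H₀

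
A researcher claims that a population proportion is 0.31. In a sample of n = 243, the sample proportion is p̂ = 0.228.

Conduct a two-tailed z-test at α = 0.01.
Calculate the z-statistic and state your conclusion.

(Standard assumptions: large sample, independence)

H₀: p = 0.31, H₁: p ≠ 0.31
Standard error: SE = √(p₀(1-p₀)/n) = √(0.31×0.69/243) = 0.029669
z-statistic: z = (p̂ - p₀)/SE = (0.228 - 0.31)/0.029669 = -2.7638
Critical value: z_0.005 = ±2.576
p-value = 0.0057
Decision: reject H₀ at α = 0.01

Answer: z = -2.7638, reject H₀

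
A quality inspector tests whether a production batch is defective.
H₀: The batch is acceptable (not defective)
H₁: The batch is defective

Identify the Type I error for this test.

Type I error: rejecting H₀ when it is actually true (false positive).
Type II error: failing to reject H₀ when H₁ is actually true (false negative).

Answer: Rejecting an acceptable batch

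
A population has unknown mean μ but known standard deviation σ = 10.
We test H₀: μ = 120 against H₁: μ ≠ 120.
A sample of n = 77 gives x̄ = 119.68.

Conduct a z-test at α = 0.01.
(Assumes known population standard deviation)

Answer: z = -0.2808, fail to reject H₀

Derivation:
Standard error: SE = σ/√n = 10/√77 = 1.1396
z-statistic: z = (x̄ - μ₀)/SE = (119.68 - 120)/1.1396 = -0.2808
Critical value: ±2.576
p-value = 0.7789
Decision: fail to reject H₀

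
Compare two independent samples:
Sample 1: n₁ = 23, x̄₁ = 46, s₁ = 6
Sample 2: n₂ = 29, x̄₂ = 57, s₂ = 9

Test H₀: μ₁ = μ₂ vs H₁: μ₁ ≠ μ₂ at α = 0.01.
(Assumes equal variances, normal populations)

Answer: t = -5.0359, reject H₀

Derivation:
Pooled variance: s²_p = [22×6² + 28×9²]/(50) = 61.2000
s_p = 7.8230
SE = s_p×√(1/n₁ + 1/n₂) = 7.8230×√(1/23 + 1/29) = 2.1843
t = (x̄₁ - x̄₂)/SE = (46 - 57)/2.1843 = -5.0359
df = 50, t-critical = ±2.678
Decision: reject H₀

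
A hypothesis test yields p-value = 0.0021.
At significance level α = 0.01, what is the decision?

Answer: reject H₀

Derivation:
Compare p-value to α:
0.0021 < 0.01
Decision: reject H₀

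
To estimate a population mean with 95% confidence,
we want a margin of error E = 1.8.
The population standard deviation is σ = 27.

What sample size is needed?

Answer: n = 865

Derivation:
z_0.025 = 1.960
n = (z×σ/E)² = (1.960×27/1.8)²
n = 864.3600
Round up: n = 865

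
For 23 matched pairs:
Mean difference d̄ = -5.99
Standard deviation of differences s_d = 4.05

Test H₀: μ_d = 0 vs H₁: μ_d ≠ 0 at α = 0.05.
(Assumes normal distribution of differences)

Answer: t = -7.0930, reject H₀

Derivation:
df = n - 1 = 22
SE = s_d/√n = 4.05/√23 = 0.8445
t = d̄/SE = -5.99/0.8445 = -7.0930
Critical value: t_{0.025,22} = ±2.074
p-value < 0.0001
Decision: reject H₀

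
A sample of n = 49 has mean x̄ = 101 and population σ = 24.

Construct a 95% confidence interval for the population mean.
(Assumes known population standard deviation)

Confidence level: 95%, α = 0.05
z_0.025 = 1.960
SE = σ/√n = 24/√49 = 3.4286
Margin of error = 1.960 × 3.4286 = 6.7201
CI: x̄ ± margin = 101 ± 6.7201
CI: (94.2799, 107.7201)

Answer: (94.2799, 107.7201)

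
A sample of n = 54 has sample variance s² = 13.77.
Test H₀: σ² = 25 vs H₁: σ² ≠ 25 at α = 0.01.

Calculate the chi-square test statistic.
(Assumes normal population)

df = n - 1 = 53
χ² = (n-1)s²/σ₀² = 53×13.77/25 = 29.1924
Critical values: χ²_{0.995,53} = 30.230, χ²_{0.005,53} = 83.253
Rejection region: χ² < 30.230 or χ² > 83.253
Decision: reject H₀

Answer: χ² = 29.1924, reject H₀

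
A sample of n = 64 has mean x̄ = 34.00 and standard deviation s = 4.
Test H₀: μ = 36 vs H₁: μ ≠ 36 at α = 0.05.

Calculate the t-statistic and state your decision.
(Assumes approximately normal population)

df = n - 1 = 63
SE = s/√n = 4/√64 = 0.5000
t = (x̄ - μ₀)/SE = (34.00 - 36)/0.5000 = -4.0000
Critical value: t_{0.025,63} = ±1.998
p-value ≈ 0.0002
Decision: reject H₀

Answer: t = -4.0000, reject H₀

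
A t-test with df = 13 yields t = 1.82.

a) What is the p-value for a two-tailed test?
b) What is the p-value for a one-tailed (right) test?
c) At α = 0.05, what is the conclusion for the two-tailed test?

Answer: a) 0.0919, b) 0.0459, c) fail to reject H₀

Derivation:
Using t-distribution with df = 13:
a) Two-tailed: p = 2×P(T > 1.82) = 0.0919
b) One-tailed: p = P(T > 1.82) = 0.0459
c) 0.0919 ≥ 0.05, fail to reject H₀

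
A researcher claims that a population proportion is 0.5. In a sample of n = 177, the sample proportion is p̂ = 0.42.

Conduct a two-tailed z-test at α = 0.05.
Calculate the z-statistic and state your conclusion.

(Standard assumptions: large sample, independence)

H₀: p = 0.5, H₁: p ≠ 0.5
Standard error: SE = √(p₀(1-p₀)/n) = √(0.5×0.5/177) = 0.037582
z-statistic: z = (p̂ - p₀)/SE = (0.42 - 0.5)/0.037582 = -2.1287
Critical value: z_0.025 = ±1.960
p-value = 0.0333
Decision: reject H₀ at α = 0.05

Answer: z = -2.1287, reject H₀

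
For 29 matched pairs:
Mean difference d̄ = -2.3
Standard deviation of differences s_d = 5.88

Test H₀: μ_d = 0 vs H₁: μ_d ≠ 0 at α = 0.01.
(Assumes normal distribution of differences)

df = n - 1 = 28
SE = s_d/√n = 5.88/√29 = 1.0919
t = d̄/SE = -2.3/1.0919 = -2.1064
Critical value: t_{0.005,28} = ±2.763
p-value ≈ 0.0443
Decision: fail to reject H₀

Answer: t = -2.1064, fail to reject H₀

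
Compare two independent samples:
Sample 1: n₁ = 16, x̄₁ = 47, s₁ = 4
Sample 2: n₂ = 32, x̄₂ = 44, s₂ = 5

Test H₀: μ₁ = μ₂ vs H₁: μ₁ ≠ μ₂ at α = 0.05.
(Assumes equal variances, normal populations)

Answer: t = 2.0858, reject H₀

Derivation:
Pooled variance: s²_p = [15×4² + 31×5²]/(46) = 22.0652
s_p = 4.6974
SE = s_p×√(1/n₁ + 1/n₂) = 4.6974×√(1/16 + 1/32) = 1.4383
t = (x̄₁ - x̄₂)/SE = (47 - 44)/1.4383 = 2.0858
df = 46, t-critical = ±2.013
Decision: reject H₀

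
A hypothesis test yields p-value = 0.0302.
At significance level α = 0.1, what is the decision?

Answer: reject H₀

Derivation:
Compare p-value to α:
0.0302 < 0.1
Decision: reject H₀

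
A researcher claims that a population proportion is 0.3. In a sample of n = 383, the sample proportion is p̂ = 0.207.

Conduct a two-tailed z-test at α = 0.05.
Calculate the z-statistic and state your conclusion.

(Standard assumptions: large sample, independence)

Answer: z = -3.9716, reject H₀

Derivation:
H₀: p = 0.3, H₁: p ≠ 0.3
Standard error: SE = √(p₀(1-p₀)/n) = √(0.3×0.7/383) = 0.023416
z-statistic: z = (p̂ - p₀)/SE = (0.207 - 0.3)/0.023416 = -3.9716
Critical value: z_0.025 = ±1.960
p-value = 0.0001
Decision: reject H₀ at α = 0.05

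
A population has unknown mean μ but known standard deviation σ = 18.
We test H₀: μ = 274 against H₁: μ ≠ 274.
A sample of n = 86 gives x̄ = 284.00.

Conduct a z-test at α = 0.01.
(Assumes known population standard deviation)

Answer: z = 5.1520, reject H₀

Derivation:
Standard error: SE = σ/√n = 18/√86 = 1.9410
z-statistic: z = (x̄ - μ₀)/SE = (284.00 - 274)/1.9410 = 5.1520
Critical value: ±2.576
p-value < 0.0001
Decision: reject H₀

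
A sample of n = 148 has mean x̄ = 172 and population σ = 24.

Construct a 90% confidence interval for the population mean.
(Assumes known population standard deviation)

Confidence level: 90%, α = 0.1
z_0.05 = 1.645
SE = σ/√n = 24/√148 = 1.9728
Margin of error = 1.645 × 1.9728 = 3.2453
CI: x̄ ± margin = 172 ± 3.2453
CI: (168.7547, 175.2453)

Answer: (168.7547, 175.2453)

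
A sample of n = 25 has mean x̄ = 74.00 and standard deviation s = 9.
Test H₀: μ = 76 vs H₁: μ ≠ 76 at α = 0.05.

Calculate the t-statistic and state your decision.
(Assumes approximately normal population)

Answer: t = -1.1111, fail to reject H₀

Derivation:
df = n - 1 = 24
SE = s/√n = 9/√25 = 1.8000
t = (x̄ - μ₀)/SE = (74.00 - 76)/1.8000 = -1.1111
Critical value: t_{0.025,24} = ±2.064
p-value ≈ 0.2775
Decision: fail to reject H₀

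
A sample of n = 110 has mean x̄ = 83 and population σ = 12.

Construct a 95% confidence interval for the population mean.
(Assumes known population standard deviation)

Answer: (80.7574, 85.2426)

Derivation:
Confidence level: 95%, α = 0.05
z_0.025 = 1.960
SE = σ/√n = 12/√110 = 1.1442
Margin of error = 1.960 × 1.1442 = 2.2426
CI: x̄ ± margin = 83 ± 2.2426
CI: (80.7574, 85.2426)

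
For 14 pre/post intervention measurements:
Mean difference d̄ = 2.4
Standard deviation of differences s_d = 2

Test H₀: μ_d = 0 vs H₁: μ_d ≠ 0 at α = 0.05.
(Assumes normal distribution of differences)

df = n - 1 = 13
SE = s_d/√n = 2/√14 = 0.5345
t = d̄/SE = 2.4/0.5345 = 4.4902
Critical value: t_{0.025,13} = ±2.160
p-value ≈ 0.0006
Decision: reject H₀

Answer: t = 4.4902, reject H₀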